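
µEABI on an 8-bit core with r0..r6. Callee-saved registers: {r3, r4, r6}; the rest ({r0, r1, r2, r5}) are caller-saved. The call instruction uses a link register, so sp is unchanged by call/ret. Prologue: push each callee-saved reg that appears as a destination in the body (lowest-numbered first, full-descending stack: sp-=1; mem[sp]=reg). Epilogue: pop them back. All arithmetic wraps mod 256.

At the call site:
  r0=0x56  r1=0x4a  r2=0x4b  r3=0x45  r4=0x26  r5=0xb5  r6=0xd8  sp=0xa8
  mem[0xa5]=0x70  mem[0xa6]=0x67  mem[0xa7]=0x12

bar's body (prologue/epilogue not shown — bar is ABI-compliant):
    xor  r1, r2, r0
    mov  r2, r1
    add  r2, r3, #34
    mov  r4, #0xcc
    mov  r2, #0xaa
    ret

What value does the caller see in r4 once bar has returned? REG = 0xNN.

REG = 0x26

prologue: push r4 → mem[0xa7]=0x26, sp=0xa7
body[0] xor  r1, r2, r0 → r1=0x1d
body[1] mov  r2, r1 → r2=0x1d
body[2] add  r2, r3, #34 → r2=0x67
body[3] mov  r4, #0xcc → r4=0xcc
body[4] mov  r2, #0xaa → r2=0xaa
epilogue: pop r4=0x26, sp=0xa8
r4 is callee-saved → restored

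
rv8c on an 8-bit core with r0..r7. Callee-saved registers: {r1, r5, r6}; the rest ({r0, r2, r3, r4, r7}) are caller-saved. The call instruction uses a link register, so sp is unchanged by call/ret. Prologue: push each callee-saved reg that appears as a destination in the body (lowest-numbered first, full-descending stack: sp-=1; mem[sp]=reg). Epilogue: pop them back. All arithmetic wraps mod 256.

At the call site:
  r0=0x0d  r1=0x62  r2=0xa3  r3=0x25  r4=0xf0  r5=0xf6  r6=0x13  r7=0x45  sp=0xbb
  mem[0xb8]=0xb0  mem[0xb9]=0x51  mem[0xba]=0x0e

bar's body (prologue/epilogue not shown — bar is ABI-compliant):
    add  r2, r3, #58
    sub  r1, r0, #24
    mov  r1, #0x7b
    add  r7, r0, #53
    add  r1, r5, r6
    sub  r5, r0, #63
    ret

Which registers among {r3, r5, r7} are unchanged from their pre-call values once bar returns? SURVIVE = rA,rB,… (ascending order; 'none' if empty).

prologue: push r1 → mem[0xba]=0x62, sp=0xba
prologue: push r5 → mem[0xb9]=0xf6, sp=0xb9
body[0] add  r2, r3, #58 → r2=0x5f
body[1] sub  r1, r0, #24 → r1=0xf5
body[2] mov  r1, #0x7b → r1=0x7b
body[3] add  r7, r0, #53 → r7=0x42
body[4] add  r1, r5, r6 → r1=0x09
body[5] sub  r5, r0, #63 → r5=0xce
epilogue: pop r5=0xf6, sp=0xba
epilogue: pop r1=0x62, sp=0xbb
r3: caller-saved, written=False
r5: callee-saved, written=True
r7: caller-saved, written=True

SURVIVE = r3,r5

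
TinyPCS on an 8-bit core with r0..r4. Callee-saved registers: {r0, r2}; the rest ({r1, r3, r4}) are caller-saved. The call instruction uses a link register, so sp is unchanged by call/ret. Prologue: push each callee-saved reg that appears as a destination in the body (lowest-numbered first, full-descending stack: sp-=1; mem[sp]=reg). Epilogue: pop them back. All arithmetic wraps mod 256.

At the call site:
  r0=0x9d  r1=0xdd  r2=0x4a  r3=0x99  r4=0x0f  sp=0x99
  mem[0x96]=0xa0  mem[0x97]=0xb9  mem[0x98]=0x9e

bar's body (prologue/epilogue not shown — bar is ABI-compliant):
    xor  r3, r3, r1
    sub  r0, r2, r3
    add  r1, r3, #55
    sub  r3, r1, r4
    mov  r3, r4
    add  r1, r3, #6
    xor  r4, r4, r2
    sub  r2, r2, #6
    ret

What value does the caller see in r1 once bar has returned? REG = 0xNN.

prologue: push r0 -> mem[0x98]=0x9d, sp=0x98
prologue: push r2 -> mem[0x97]=0x4a, sp=0x97
body[0] xor  r3, r3, r1 -> r3=0x44
body[1] sub  r0, r2, r3 -> r0=0x06
body[2] add  r1, r3, #55 -> r1=0x7b
body[3] sub  r3, r1, r4 -> r3=0x6c
body[4] mov  r3, r4 -> r3=0x0f
body[5] add  r1, r3, #6 -> r1=0x15
body[6] xor  r4, r4, r2 -> r4=0x45
body[7] sub  r2, r2, #6 -> r2=0x44
epilogue: pop r2=0x4a, sp=0x98
epilogue: pop r0=0x9d, sp=0x99
r1 is caller-saved -> body value

REG = 0x15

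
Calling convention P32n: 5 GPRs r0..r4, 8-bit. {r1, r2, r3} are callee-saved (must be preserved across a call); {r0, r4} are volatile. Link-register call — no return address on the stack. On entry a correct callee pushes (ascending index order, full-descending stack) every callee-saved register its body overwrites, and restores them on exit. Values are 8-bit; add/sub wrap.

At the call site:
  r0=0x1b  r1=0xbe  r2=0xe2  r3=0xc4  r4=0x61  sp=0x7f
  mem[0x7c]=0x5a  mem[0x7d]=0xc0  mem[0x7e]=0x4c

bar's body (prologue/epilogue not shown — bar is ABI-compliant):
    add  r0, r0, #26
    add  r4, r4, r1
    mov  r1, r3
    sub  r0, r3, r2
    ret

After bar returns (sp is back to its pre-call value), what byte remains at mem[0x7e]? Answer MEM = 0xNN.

MEM = 0xbe

prologue: push r1 → mem[0x7e]=0xbe, sp=0x7e
body[0] add  r0, r0, #26 → r0=0x35
body[1] add  r4, r4, r1 → r4=0x1f
body[2] mov  r1, r3 → r1=0xc4
body[3] sub  r0, r3, r2 → r0=0xe2
epilogue: pop r1=0xbe, sp=0x7f
prologue pushed ['r1'] at ['0x7e']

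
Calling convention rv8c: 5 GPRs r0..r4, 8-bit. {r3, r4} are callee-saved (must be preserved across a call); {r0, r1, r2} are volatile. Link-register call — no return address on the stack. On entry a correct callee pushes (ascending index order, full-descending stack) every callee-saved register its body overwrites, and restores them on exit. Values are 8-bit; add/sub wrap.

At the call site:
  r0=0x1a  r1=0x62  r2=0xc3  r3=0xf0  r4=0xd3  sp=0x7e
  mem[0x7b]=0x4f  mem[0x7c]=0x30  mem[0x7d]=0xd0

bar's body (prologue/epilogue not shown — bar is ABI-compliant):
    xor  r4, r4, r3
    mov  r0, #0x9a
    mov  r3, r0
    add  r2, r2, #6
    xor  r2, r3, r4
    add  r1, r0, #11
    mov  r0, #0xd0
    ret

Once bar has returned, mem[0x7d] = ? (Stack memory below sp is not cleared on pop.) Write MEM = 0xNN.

MEM = 0xf0

prologue: push r3 → mem[0x7d]=0xf0, sp=0x7d
prologue: push r4 → mem[0x7c]=0xd3, sp=0x7c
body[0] xor  r4, r4, r3 → r4=0x23
body[1] mov  r0, #0x9a → r0=0x9a
body[2] mov  r3, r0 → r3=0x9a
body[3] add  r2, r2, #6 → r2=0xc9
body[4] xor  r2, r3, r4 → r2=0xb9
body[5] add  r1, r0, #11 → r1=0xa5
body[6] mov  r0, #0xd0 → r0=0xd0
epilogue: pop r4=0xd3, sp=0x7d
epilogue: pop r3=0xf0, sp=0x7e
prologue pushed ['r3', 'r4'] at ['0x7d', '0x7c']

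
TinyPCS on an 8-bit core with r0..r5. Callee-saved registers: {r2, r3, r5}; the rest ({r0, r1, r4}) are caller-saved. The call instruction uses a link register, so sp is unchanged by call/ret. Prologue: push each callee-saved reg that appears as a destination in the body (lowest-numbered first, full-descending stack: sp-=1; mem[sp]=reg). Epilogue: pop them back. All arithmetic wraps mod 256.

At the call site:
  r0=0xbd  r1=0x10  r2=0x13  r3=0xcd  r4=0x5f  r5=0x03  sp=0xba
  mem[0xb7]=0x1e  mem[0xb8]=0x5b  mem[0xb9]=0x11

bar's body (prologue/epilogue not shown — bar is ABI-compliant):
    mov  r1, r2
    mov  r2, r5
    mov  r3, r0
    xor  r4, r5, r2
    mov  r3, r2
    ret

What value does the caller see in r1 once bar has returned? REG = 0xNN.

prologue: push r2 -> mem[0xb9]=0x13, sp=0xb9
prologue: push r3 -> mem[0xb8]=0xcd, sp=0xb8
body[0] mov  r1, r2 -> r1=0x13
body[1] mov  r2, r5 -> r2=0x03
body[2] mov  r3, r0 -> r3=0xbd
body[3] xor  r4, r5, r2 -> r4=0x00
body[4] mov  r3, r2 -> r3=0x03
epilogue: pop r3=0xcd, sp=0xb9
epilogue: pop r2=0x13, sp=0xba
r1 is caller-saved -> body value

REG = 0x13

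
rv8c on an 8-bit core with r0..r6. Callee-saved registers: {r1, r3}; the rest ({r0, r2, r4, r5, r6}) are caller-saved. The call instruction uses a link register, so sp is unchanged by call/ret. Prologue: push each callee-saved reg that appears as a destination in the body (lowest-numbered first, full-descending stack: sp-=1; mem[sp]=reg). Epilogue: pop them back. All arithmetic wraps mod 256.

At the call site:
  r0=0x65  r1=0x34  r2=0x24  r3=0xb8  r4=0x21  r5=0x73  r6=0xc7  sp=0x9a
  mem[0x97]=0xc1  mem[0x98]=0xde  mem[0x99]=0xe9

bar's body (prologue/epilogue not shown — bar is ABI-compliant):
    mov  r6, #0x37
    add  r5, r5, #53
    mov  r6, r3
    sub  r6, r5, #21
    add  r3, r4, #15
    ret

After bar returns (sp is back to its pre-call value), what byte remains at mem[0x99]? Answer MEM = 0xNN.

prologue: push r3 -> mem[0x99]=0xb8, sp=0x99
body[0] mov  r6, #0x37 -> r6=0x37
body[1] add  r5, r5, #53 -> r5=0xa8
body[2] mov  r6, r3 -> r6=0xb8
body[3] sub  r6, r5, #21 -> r6=0x93
body[4] add  r3, r4, #15 -> r3=0x30
epilogue: pop r3=0xb8, sp=0x9a
prologue pushed ['r3'] at ['0x99']

MEM = 0xb8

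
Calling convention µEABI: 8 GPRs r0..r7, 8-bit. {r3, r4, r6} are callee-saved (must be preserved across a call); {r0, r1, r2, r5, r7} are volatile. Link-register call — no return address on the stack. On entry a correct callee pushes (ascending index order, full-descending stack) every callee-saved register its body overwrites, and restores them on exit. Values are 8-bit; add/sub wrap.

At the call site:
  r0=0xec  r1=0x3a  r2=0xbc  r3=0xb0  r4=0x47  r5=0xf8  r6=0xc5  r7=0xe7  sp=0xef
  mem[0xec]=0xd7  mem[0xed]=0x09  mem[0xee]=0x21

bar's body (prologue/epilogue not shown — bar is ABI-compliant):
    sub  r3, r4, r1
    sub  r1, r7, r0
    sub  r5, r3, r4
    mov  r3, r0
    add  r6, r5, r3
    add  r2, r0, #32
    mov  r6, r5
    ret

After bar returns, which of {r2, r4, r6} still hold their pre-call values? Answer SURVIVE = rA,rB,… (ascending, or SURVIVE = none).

SURVIVE = r4,r6

prologue: push r3 → mem[0xee]=0xb0, sp=0xee
prologue: push r6 → mem[0xed]=0xc5, sp=0xed
body[0] sub  r3, r4, r1 → r3=0x0d
body[1] sub  r1, r7, r0 → r1=0xfb
body[2] sub  r5, r3, r4 → r5=0xc6
body[3] mov  r3, r0 → r3=0xec
body[4] add  r6, r5, r3 → r6=0xb2
body[5] add  r2, r0, #32 → r2=0x0c
body[6] mov  r6, r5 → r6=0xc6
epilogue: pop r6=0xc5, sp=0xee
epilogue: pop r3=0xb0, sp=0xef
r2: caller-saved, written=True
r4: callee-saved, written=False
r6: callee-saved, written=True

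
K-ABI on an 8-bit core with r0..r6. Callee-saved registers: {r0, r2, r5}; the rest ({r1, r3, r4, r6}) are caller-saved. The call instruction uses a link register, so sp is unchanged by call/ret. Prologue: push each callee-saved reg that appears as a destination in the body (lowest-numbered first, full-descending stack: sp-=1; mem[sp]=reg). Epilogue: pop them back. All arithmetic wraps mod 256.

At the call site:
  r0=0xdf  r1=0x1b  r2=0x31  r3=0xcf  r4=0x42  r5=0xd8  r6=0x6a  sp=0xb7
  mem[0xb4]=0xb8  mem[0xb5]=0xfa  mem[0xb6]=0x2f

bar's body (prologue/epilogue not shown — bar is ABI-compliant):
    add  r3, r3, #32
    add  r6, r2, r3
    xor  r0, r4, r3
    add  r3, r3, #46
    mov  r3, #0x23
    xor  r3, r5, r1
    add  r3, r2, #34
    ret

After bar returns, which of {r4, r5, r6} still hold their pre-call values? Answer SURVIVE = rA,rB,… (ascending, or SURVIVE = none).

SURVIVE = r4,r5

prologue: push r0 -> mem[0xb6]=0xdf, sp=0xb6
body[0] add  r3, r3, #32 -> r3=0xef
body[1] add  r6, r2, r3 -> r6=0x20
body[2] xor  r0, r4, r3 -> r0=0xad
body[3] add  r3, r3, #46 -> r3=0x1d
body[4] mov  r3, #0x23 -> r3=0x23
body[5] xor  r3, r5, r1 -> r3=0xc3
body[6] add  r3, r2, #34 -> r3=0x53
epilogue: pop r0=0xdf, sp=0xb7
r4: caller-saved, written=False
r5: callee-saved, written=False
r6: caller-saved, written=True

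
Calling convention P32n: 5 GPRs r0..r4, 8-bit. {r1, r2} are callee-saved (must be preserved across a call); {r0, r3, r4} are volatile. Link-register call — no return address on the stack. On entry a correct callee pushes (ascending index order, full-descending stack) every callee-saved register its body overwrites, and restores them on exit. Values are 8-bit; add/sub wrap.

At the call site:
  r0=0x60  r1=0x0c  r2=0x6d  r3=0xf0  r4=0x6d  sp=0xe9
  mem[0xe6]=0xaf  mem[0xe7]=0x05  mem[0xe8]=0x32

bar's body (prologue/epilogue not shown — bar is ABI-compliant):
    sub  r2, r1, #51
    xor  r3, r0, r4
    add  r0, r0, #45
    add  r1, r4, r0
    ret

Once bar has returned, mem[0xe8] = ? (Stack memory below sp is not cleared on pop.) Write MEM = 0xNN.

MEM = 0x0c

prologue: push r1 -> mem[0xe8]=0x0c, sp=0xe8
prologue: push r2 -> mem[0xe7]=0x6d, sp=0xe7
body[0] sub  r2, r1, #51 -> r2=0xd9
body[1] xor  r3, r0, r4 -> r3=0x0d
body[2] add  r0, r0, #45 -> r0=0x8d
body[3] add  r1, r4, r0 -> r1=0xfa
epilogue: pop r2=0x6d, sp=0xe8
epilogue: pop r1=0x0c, sp=0xe9
prologue pushed ['r1', 'r2'] at ['0xe8', '0xe7']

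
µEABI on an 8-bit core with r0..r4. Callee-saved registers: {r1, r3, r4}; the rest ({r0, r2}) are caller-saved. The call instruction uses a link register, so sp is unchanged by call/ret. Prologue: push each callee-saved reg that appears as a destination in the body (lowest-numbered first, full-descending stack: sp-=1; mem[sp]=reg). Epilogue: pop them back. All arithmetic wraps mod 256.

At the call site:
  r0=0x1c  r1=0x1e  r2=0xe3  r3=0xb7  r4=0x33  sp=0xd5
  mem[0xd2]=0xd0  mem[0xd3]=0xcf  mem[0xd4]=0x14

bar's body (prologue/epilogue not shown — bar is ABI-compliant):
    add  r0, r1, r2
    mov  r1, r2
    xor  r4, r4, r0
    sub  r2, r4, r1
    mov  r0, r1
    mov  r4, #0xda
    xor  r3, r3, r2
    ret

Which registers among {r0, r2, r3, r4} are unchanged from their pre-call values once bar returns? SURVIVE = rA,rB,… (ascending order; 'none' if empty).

SURVIVE = r3,r4

prologue: push r1 → mem[0xd4]=0x1e, sp=0xd4
prologue: push r3 → mem[0xd3]=0xb7, sp=0xd3
prologue: push r4 → mem[0xd2]=0x33, sp=0xd2
body[0] add  r0, r1, r2 → r0=0x01
body[1] mov  r1, r2 → r1=0xe3
body[2] xor  r4, r4, r0 → r4=0x32
body[3] sub  r2, r4, r1 → r2=0x4f
body[4] mov  r0, r1 → r0=0xe3
body[5] mov  r4, #0xda → r4=0xda
body[6] xor  r3, r3, r2 → r3=0xf8
epilogue: pop r4=0x33, sp=0xd3
epilogue: pop r3=0xb7, sp=0xd4
epilogue: pop r1=0x1e, sp=0xd5
r0: caller-saved, written=True
r2: caller-saved, written=True
r3: callee-saved, written=True
r4: callee-saved, written=True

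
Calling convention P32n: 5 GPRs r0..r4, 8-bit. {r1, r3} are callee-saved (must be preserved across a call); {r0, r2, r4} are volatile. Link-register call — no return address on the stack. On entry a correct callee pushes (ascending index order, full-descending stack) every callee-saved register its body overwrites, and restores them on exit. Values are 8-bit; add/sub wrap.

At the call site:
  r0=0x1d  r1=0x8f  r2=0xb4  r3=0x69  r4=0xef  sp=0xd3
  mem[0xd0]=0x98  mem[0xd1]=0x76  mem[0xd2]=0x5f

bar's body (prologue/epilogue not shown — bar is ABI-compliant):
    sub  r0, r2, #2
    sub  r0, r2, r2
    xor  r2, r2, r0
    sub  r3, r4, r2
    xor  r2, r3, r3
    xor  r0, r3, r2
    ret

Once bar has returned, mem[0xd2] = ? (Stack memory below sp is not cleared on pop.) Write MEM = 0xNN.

MEM = 0x69

prologue: push r3 → mem[0xd2]=0x69, sp=0xd2
body[0] sub  r0, r2, #2 → r0=0xb2
body[1] sub  r0, r2, r2 → r0=0x00
body[2] xor  r2, r2, r0 → r2=0xb4
body[3] sub  r3, r4, r2 → r3=0x3b
body[4] xor  r2, r3, r3 → r2=0x00
body[5] xor  r0, r3, r2 → r0=0x3b
epilogue: pop r3=0x69, sp=0xd3
prologue pushed ['r3'] at ['0xd2']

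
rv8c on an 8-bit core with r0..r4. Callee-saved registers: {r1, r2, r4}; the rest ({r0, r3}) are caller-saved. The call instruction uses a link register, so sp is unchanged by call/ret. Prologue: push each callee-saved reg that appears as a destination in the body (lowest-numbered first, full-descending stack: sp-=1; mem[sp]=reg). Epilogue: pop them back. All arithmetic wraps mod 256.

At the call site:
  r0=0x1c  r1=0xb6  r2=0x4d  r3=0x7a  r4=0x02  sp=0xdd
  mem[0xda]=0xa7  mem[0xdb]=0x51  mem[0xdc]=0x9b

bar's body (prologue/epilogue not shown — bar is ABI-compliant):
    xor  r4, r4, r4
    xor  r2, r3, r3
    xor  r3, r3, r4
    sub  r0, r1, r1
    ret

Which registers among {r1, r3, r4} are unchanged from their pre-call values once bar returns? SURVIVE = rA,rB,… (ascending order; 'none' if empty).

prologue: push r2 -> mem[0xdc]=0x4d, sp=0xdc
prologue: push r4 -> mem[0xdb]=0x02, sp=0xdb
body[0] xor  r4, r4, r4 -> r4=0x00
body[1] xor  r2, r3, r3 -> r2=0x00
body[2] xor  r3, r3, r4 -> r3=0x7a
body[3] sub  r0, r1, r1 -> r0=0x00
epilogue: pop r4=0x02, sp=0xdc
epilogue: pop r2=0x4d, sp=0xdd
r1: callee-saved, written=False
r3: caller-saved, written=True
r4: callee-saved, written=True

SURVIVE = r1,r3,r4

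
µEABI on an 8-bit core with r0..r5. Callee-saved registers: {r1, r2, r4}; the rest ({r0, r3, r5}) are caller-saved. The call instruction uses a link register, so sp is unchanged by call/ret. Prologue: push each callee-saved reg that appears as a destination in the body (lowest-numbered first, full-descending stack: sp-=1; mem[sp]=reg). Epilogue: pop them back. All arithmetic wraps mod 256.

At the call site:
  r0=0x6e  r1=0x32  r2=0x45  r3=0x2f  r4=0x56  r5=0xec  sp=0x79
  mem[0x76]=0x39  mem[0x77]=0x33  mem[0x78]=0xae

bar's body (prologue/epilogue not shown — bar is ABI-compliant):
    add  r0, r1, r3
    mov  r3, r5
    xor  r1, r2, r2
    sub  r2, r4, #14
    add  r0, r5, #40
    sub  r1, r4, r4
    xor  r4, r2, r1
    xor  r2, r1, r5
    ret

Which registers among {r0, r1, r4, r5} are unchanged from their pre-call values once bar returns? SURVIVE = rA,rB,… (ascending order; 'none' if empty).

SURVIVE = r1,r4,r5

prologue: push r1 → mem[0x78]=0x32, sp=0x78
prologue: push r2 → mem[0x77]=0x45, sp=0x77
prologue: push r4 → mem[0x76]=0x56, sp=0x76
body[0] add  r0, r1, r3 → r0=0x61
body[1] mov  r3, r5 → r3=0xec
body[2] xor  r1, r2, r2 → r1=0x00
body[3] sub  r2, r4, #14 → r2=0x48
body[4] add  r0, r5, #40 → r0=0x14
body[5] sub  r1, r4, r4 → r1=0x00
body[6] xor  r4, r2, r1 → r4=0x48
body[7] xor  r2, r1, r5 → r2=0xec
epilogue: pop r4=0x56, sp=0x77
epilogue: pop r2=0x45, sp=0x78
epilogue: pop r1=0x32, sp=0x79
r0: caller-saved, written=True
r1: callee-saved, written=True
r4: callee-saved, written=True
r5: caller-saved, written=False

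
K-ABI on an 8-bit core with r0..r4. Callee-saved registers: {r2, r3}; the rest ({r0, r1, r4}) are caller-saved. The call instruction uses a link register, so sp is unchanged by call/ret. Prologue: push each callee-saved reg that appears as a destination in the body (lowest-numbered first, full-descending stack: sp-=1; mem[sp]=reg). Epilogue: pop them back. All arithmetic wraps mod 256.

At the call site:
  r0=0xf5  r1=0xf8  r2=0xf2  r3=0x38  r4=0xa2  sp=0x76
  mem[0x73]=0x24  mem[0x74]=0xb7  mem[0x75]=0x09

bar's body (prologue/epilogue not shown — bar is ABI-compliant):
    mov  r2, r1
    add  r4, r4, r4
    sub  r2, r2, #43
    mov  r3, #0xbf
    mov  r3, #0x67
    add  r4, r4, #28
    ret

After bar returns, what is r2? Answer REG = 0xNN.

prologue: push r2 -> mem[0x75]=0xf2, sp=0x75
prologue: push r3 -> mem[0x74]=0x38, sp=0x74
body[0] mov  r2, r1 -> r2=0xf8
body[1] add  r4, r4, r4 -> r4=0x44
body[2] sub  r2, r2, #43 -> r2=0xcd
body[3] mov  r3, #0xbf -> r3=0xbf
body[4] mov  r3, #0x67 -> r3=0x67
body[5] add  r4, r4, #28 -> r4=0x60
epilogue: pop r3=0x38, sp=0x75
epilogue: pop r2=0xf2, sp=0x76
r2 is callee-saved -> restored

REG = 0xf2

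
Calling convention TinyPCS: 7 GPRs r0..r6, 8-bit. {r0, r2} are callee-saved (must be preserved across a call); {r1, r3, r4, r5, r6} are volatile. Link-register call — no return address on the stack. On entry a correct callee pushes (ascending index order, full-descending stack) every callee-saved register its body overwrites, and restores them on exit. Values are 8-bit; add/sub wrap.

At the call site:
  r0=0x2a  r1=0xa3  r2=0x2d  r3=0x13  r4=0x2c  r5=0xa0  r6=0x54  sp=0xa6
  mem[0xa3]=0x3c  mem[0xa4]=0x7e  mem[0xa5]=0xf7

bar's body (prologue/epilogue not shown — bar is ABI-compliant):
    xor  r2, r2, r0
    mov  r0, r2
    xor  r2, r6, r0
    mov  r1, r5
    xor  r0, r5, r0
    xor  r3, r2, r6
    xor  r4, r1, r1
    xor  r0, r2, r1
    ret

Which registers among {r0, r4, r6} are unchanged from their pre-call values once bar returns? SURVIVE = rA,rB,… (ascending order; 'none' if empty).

SURVIVE = r0,r6

prologue: push r0 -> mem[0xa5]=0x2a, sp=0xa5
prologue: push r2 -> mem[0xa4]=0x2d, sp=0xa4
body[0] xor  r2, r2, r0 -> r2=0x07
body[1] mov  r0, r2 -> r0=0x07
body[2] xor  r2, r6, r0 -> r2=0x53
body[3] mov  r1, r5 -> r1=0xa0
body[4] xor  r0, r5, r0 -> r0=0xa7
body[5] xor  r3, r2, r6 -> r3=0x07
body[6] xor  r4, r1, r1 -> r4=0x00
body[7] xor  r0, r2, r1 -> r0=0xf3
epilogue: pop r2=0x2d, sp=0xa5
epilogue: pop r0=0x2a, sp=0xa6
r0: callee-saved, written=True
r4: caller-saved, written=True
r6: caller-saved, written=False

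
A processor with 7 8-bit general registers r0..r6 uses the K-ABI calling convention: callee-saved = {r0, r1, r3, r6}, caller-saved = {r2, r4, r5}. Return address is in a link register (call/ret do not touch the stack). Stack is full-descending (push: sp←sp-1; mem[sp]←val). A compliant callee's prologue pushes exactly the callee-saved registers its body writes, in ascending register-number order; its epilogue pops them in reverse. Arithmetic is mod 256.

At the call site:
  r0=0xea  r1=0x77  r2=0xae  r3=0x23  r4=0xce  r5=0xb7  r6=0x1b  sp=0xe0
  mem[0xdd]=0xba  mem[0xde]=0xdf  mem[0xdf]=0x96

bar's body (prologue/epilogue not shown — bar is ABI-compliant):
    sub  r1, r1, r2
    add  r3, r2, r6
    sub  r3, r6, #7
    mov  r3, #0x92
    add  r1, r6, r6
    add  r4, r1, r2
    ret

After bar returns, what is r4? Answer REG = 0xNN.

REG = 0xe4

prologue: push r1 → mem[0xdf]=0x77, sp=0xdf
prologue: push r3 → mem[0xde]=0x23, sp=0xde
body[0] sub  r1, r1, r2 → r1=0xc9
body[1] add  r3, r2, r6 → r3=0xc9
body[2] sub  r3, r6, #7 → r3=0x14
body[3] mov  r3, #0x92 → r3=0x92
body[4] add  r1, r6, r6 → r1=0x36
body[5] add  r4, r1, r2 → r4=0xe4
epilogue: pop r3=0x23, sp=0xdf
epilogue: pop r1=0x77, sp=0xe0
r4 is caller-saved → body value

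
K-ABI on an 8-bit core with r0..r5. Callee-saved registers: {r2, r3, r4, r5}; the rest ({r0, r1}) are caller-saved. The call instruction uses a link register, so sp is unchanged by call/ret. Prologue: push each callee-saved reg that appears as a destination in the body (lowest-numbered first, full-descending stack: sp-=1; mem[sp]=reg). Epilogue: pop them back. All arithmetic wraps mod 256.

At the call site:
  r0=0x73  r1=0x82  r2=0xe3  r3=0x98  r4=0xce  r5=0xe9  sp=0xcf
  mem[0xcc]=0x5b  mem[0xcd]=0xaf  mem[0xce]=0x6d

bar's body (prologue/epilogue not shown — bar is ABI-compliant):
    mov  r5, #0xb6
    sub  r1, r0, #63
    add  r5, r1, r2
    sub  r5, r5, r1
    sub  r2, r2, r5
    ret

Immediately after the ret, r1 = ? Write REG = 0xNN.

prologue: push r2 -> mem[0xce]=0xe3, sp=0xce
prologue: push r5 -> mem[0xcd]=0xe9, sp=0xcd
body[0] mov  r5, #0xb6 -> r5=0xb6
body[1] sub  r1, r0, #63 -> r1=0x34
body[2] add  r5, r1, r2 -> r5=0x17
body[3] sub  r5, r5, r1 -> r5=0xe3
body[4] sub  r2, r2, r5 -> r2=0x00
epilogue: pop r5=0xe9, sp=0xce
epilogue: pop r2=0xe3, sp=0xcf
r1 is caller-saved -> body value

REG = 0x34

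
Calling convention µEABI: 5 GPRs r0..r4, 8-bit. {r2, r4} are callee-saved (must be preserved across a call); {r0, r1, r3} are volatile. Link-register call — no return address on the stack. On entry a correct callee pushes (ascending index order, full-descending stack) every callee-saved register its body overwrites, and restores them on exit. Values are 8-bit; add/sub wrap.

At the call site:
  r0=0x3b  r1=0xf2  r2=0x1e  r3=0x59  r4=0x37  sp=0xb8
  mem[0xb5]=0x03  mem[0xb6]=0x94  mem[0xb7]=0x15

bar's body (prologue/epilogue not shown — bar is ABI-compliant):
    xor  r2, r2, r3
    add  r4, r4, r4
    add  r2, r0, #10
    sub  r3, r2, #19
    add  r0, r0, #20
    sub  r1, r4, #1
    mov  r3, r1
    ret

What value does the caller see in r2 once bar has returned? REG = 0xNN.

prologue: push r2 → mem[0xb7]=0x1e, sp=0xb7
prologue: push r4 → mem[0xb6]=0x37, sp=0xb6
body[0] xor  r2, r2, r3 → r2=0x47
body[1] add  r4, r4, r4 → r4=0x6e
body[2] add  r2, r0, #10 → r2=0x45
body[3] sub  r3, r2, #19 → r3=0x32
body[4] add  r0, r0, #20 → r0=0x4f
body[5] sub  r1, r4, #1 → r1=0x6d
body[6] mov  r3, r1 → r3=0x6d
epilogue: pop r4=0x37, sp=0xb7
epilogue: pop r2=0x1e, sp=0xb8
r2 is callee-saved → restored

REG = 0x1e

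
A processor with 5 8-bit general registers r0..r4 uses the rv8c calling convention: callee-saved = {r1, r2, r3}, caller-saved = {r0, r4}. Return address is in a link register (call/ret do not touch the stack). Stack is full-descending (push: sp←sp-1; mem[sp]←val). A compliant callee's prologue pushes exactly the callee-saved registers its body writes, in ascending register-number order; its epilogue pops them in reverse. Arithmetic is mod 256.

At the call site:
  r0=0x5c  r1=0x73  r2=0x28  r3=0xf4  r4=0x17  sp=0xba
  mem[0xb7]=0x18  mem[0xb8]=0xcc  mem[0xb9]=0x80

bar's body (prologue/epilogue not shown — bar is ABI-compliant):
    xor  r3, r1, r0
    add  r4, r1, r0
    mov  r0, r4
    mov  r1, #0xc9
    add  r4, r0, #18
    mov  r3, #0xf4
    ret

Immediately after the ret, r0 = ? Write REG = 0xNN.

prologue: push r1 → mem[0xb9]=0x73, sp=0xb9
prologue: push r3 → mem[0xb8]=0xf4, sp=0xb8
body[0] xor  r3, r1, r0 → r3=0x2f
body[1] add  r4, r1, r0 → r4=0xcf
body[2] mov  r0, r4 → r0=0xcf
body[3] mov  r1, #0xc9 → r1=0xc9
body[4] add  r4, r0, #18 → r4=0xe1
body[5] mov  r3, #0xf4 → r3=0xf4
epilogue: pop r3=0xf4, sp=0xb9
epilogue: pop r1=0x73, sp=0xba
r0 is caller-saved → body value

REG = 0xcf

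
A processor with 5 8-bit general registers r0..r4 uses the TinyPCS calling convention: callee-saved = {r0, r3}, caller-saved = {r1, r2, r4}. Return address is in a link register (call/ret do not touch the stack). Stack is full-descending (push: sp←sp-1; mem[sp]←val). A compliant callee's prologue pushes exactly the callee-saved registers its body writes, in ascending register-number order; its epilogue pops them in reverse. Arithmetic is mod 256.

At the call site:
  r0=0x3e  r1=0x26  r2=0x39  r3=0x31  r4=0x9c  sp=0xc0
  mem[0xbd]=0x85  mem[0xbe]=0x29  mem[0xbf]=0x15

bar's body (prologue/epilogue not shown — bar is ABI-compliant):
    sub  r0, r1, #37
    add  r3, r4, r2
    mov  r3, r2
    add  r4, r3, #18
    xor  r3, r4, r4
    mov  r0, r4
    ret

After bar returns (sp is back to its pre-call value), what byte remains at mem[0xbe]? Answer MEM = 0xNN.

MEM = 0x31

prologue: push r0 -> mem[0xbf]=0x3e, sp=0xbf
prologue: push r3 -> mem[0xbe]=0x31, sp=0xbe
body[0] sub  r0, r1, #37 -> r0=0x01
body[1] add  r3, r4, r2 -> r3=0xd5
body[2] mov  r3, r2 -> r3=0x39
body[3] add  r4, r3, #18 -> r4=0x4b
body[4] xor  r3, r4, r4 -> r3=0x00
body[5] mov  r0, r4 -> r0=0x4b
epilogue: pop r3=0x31, sp=0xbf
epilogue: pop r0=0x3e, sp=0xc0
prologue pushed ['r0', 'r3'] at ['0xbf', '0xbe']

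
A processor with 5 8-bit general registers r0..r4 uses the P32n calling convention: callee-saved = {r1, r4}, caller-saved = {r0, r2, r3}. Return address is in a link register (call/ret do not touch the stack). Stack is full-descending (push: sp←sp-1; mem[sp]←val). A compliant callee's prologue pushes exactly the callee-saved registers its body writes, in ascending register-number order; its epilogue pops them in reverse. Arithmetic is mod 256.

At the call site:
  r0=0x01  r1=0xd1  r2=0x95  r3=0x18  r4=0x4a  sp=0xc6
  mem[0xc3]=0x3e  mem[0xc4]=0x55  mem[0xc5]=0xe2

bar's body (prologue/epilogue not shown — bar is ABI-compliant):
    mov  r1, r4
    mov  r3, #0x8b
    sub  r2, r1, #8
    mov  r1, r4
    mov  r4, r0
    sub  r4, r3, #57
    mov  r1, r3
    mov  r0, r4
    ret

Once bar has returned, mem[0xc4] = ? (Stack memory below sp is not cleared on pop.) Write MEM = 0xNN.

prologue: push r1 → mem[0xc5]=0xd1, sp=0xc5
prologue: push r4 → mem[0xc4]=0x4a, sp=0xc4
body[0] mov  r1, r4 → r1=0x4a
body[1] mov  r3, #0x8b → r3=0x8b
body[2] sub  r2, r1, #8 → r2=0x42
body[3] mov  r1, r4 → r1=0x4a
body[4] mov  r4, r0 → r4=0x01
body[5] sub  r4, r3, #57 → r4=0x52
body[6] mov  r1, r3 → r1=0x8b
body[7] mov  r0, r4 → r0=0x52
epilogue: pop r4=0x4a, sp=0xc5
epilogue: pop r1=0xd1, sp=0xc6
prologue pushed ['r1', 'r4'] at ['0xc5', '0xc4']

MEM = 0x4a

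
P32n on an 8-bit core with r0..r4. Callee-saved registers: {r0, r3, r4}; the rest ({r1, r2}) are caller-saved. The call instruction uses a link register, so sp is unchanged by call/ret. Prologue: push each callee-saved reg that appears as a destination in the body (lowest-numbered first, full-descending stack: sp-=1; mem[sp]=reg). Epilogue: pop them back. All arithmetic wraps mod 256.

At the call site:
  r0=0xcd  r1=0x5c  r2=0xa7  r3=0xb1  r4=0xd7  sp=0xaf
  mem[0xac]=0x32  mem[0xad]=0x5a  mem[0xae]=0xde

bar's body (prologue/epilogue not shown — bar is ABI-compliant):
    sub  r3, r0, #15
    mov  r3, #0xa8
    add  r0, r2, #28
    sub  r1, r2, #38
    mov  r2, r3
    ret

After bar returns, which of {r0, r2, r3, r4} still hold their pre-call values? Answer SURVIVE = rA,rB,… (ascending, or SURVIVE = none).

SURVIVE = r0,r3,r4

prologue: push r0 -> mem[0xae]=0xcd, sp=0xae
prologue: push r3 -> mem[0xad]=0xb1, sp=0xad
body[0] sub  r3, r0, #15 -> r3=0xbe
body[1] mov  r3, #0xa8 -> r3=0xa8
body[2] add  r0, r2, #28 -> r0=0xc3
body[3] sub  r1, r2, #38 -> r1=0x81
body[4] mov  r2, r3 -> r2=0xa8
epilogue: pop r3=0xb1, sp=0xae
epilogue: pop r0=0xcd, sp=0xaf
r0: callee-saved, written=True
r2: caller-saved, written=True
r3: callee-saved, written=True
r4: callee-saved, written=False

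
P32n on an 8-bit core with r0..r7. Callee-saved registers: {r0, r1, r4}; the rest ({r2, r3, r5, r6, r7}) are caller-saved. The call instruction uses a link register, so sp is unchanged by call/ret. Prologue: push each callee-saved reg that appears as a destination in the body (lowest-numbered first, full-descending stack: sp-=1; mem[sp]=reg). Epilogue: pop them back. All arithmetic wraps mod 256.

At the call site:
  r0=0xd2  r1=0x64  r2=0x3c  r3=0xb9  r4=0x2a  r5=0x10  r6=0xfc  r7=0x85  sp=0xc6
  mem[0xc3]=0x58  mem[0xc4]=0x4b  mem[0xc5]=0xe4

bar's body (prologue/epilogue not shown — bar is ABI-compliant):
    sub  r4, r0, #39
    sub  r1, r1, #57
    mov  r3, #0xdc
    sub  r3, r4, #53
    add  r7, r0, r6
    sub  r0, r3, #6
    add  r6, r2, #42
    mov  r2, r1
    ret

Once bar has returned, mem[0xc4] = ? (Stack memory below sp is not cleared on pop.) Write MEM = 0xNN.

MEM = 0x64

prologue: push r0 → mem[0xc5]=0xd2, sp=0xc5
prologue: push r1 → mem[0xc4]=0x64, sp=0xc4
prologue: push r4 → mem[0xc3]=0x2a, sp=0xc3
body[0] sub  r4, r0, #39 → r4=0xab
body[1] sub  r1, r1, #57 → r1=0x2b
body[2] mov  r3, #0xdc → r3=0xdc
body[3] sub  r3, r4, #53 → r3=0x76
body[4] add  r7, r0, r6 → r7=0xce
body[5] sub  r0, r3, #6 → r0=0x70
body[6] add  r6, r2, #42 → r6=0x66
body[7] mov  r2, r1 → r2=0x2b
epilogue: pop r4=0x2a, sp=0xc4
epilogue: pop r1=0x64, sp=0xc5
epilogue: pop r0=0xd2, sp=0xc6
prologue pushed ['r0', 'r1', 'r4'] at ['0xc5', '0xc4', '0xc3']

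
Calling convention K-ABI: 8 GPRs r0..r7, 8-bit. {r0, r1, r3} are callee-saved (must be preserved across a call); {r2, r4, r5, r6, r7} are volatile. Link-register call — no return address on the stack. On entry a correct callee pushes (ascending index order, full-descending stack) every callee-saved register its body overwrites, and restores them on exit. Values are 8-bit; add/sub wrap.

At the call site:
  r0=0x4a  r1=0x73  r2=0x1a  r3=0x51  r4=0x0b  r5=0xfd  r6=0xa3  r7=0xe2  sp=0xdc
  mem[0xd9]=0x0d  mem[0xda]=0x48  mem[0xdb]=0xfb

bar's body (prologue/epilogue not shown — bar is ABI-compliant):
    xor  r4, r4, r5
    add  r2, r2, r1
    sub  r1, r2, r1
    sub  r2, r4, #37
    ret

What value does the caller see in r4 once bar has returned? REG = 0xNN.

prologue: push r1 -> mem[0xdb]=0x73, sp=0xdb
body[0] xor  r4, r4, r5 -> r4=0xf6
body[1] add  r2, r2, r1 -> r2=0x8d
body[2] sub  r1, r2, r1 -> r1=0x1a
body[3] sub  r2, r4, #37 -> r2=0xd1
epilogue: pop r1=0x73, sp=0xdc
r4 is caller-saved -> body value

REG = 0xf6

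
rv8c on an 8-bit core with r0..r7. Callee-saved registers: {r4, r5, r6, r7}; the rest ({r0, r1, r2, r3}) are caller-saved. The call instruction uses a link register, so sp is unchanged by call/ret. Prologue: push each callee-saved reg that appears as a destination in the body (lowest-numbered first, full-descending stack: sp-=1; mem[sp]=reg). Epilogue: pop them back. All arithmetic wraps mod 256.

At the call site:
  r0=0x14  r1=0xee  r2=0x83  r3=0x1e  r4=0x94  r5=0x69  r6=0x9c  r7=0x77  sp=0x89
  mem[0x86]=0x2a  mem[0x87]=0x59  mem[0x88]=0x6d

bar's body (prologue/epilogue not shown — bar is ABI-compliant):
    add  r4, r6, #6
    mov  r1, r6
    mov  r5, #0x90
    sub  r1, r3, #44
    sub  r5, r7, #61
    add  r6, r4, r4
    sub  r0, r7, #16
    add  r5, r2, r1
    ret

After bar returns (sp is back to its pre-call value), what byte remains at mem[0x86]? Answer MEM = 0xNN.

prologue: push r4 → mem[0x88]=0x94, sp=0x88
prologue: push r5 → mem[0x87]=0x69, sp=0x87
prologue: push r6 → mem[0x86]=0x9c, sp=0x86
body[0] add  r4, r6, #6 → r4=0xa2
body[1] mov  r1, r6 → r1=0x9c
body[2] mov  r5, #0x90 → r5=0x90
body[3] sub  r1, r3, #44 → r1=0xf2
body[4] sub  r5, r7, #61 → r5=0x3a
body[5] add  r6, r4, r4 → r6=0x44
body[6] sub  r0, r7, #16 → r0=0x67
body[7] add  r5, r2, r1 → r5=0x75
epilogue: pop r6=0x9c, sp=0x87
epilogue: pop r5=0x69, sp=0x88
epilogue: pop r4=0x94, sp=0x89
prologue pushed ['r4', 'r5', 'r6'] at ['0x88', '0x87', '0x86']

MEM = 0x9c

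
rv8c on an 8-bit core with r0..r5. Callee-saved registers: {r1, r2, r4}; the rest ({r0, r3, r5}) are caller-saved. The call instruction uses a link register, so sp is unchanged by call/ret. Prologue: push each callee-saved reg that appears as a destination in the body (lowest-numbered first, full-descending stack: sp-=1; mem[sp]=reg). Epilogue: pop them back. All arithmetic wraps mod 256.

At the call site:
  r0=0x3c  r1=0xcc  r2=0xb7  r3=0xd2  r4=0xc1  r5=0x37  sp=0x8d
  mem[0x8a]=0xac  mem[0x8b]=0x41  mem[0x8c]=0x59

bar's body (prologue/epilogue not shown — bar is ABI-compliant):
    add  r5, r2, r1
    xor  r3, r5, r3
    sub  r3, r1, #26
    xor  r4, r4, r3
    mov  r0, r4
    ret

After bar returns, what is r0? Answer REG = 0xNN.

prologue: push r4 → mem[0x8c]=0xc1, sp=0x8c
body[0] add  r5, r2, r1 → r5=0x83
body[1] xor  r3, r5, r3 → r3=0x51
body[2] sub  r3, r1, #26 → r3=0xb2
body[3] xor  r4, r4, r3 → r4=0x73
body[4] mov  r0, r4 → r0=0x73
epilogue: pop r4=0xc1, sp=0x8d
r0 is caller-saved → body value

REG = 0x73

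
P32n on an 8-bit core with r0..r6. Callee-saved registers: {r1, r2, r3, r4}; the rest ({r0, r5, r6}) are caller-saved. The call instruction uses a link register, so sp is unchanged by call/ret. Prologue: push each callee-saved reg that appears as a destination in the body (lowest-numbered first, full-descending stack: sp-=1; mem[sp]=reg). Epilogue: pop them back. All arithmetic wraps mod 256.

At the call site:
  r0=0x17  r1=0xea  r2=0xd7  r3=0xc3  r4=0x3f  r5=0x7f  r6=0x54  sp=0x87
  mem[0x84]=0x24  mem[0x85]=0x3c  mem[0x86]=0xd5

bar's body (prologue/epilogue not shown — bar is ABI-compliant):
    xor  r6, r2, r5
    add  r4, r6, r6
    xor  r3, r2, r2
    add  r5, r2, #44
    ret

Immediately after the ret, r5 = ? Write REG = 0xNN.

prologue: push r3 → mem[0x86]=0xc3, sp=0x86
prologue: push r4 → mem[0x85]=0x3f, sp=0x85
body[0] xor  r6, r2, r5 → r6=0xa8
body[1] add  r4, r6, r6 → r4=0x50
body[2] xor  r3, r2, r2 → r3=0x00
body[3] add  r5, r2, #44 → r5=0x03
epilogue: pop r4=0x3f, sp=0x86
epilogue: pop r3=0xc3, sp=0x87
r5 is caller-saved → body value

REG = 0x03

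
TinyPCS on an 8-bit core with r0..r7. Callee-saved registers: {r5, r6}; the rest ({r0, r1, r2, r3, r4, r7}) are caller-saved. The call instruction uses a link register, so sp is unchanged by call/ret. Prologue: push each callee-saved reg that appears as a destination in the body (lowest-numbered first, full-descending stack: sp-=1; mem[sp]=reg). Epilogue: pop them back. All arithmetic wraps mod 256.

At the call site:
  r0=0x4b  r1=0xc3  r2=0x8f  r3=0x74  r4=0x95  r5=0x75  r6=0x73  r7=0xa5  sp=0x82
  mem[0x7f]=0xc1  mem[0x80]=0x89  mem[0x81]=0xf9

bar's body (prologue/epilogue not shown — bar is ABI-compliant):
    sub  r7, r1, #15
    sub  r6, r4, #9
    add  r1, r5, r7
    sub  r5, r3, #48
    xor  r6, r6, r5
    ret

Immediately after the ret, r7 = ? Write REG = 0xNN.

REG = 0xb4

prologue: push r5 -> mem[0x81]=0x75, sp=0x81
prologue: push r6 -> mem[0x80]=0x73, sp=0x80
body[0] sub  r7, r1, #15 -> r7=0xb4
body[1] sub  r6, r4, #9 -> r6=0x8c
body[2] add  r1, r5, r7 -> r1=0x29
body[3] sub  r5, r3, #48 -> r5=0x44
body[4] xor  r6, r6, r5 -> r6=0xc8
epilogue: pop r6=0x73, sp=0x81
epilogue: pop r5=0x75, sp=0x82
r7 is caller-saved -> body value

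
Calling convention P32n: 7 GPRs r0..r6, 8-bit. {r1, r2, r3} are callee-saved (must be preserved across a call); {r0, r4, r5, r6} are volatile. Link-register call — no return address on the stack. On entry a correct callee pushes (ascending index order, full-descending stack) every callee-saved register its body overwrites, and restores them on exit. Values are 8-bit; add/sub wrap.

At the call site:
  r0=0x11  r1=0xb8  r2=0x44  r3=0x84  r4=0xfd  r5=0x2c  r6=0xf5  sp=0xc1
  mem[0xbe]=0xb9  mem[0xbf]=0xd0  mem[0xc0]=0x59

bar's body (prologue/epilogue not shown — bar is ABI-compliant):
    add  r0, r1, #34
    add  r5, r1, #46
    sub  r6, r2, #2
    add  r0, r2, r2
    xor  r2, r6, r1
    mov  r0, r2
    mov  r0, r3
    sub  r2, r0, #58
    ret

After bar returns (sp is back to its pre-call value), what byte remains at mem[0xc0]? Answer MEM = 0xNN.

prologue: push r2 -> mem[0xc0]=0x44, sp=0xc0
body[0] add  r0, r1, #34 -> r0=0xda
body[1] add  r5, r1, #46 -> r5=0xe6
body[2] sub  r6, r2, #2 -> r6=0x42
body[3] add  r0, r2, r2 -> r0=0x88
body[4] xor  r2, r6, r1 -> r2=0xfa
body[5] mov  r0, r2 -> r0=0xfa
body[6] mov  r0, r3 -> r0=0x84
body[7] sub  r2, r0, #58 -> r2=0x4a
epilogue: pop r2=0x44, sp=0xc1
prologue pushed ['r2'] at ['0xc0']

MEM = 0x44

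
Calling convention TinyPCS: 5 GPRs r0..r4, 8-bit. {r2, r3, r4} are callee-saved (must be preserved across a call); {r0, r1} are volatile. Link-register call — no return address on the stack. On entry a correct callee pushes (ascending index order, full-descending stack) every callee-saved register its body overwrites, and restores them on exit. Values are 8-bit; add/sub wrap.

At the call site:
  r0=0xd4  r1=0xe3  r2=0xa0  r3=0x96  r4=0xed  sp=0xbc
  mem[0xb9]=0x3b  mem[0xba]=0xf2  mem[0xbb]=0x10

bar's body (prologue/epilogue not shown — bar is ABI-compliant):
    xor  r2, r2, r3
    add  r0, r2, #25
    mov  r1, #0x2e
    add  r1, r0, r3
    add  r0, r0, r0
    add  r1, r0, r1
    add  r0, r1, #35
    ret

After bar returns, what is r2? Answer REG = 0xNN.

REG = 0xa0

prologue: push r2 -> mem[0xbb]=0xa0, sp=0xbb
body[0] xor  r2, r2, r3 -> r2=0x36
body[1] add  r0, r2, #25 -> r0=0x4f
body[2] mov  r1, #0x2e -> r1=0x2e
body[3] add  r1, r0, r3 -> r1=0xe5
body[4] add  r0, r0, r0 -> r0=0x9e
body[5] add  r1, r0, r1 -> r1=0x83
body[6] add  r0, r1, #35 -> r0=0xa6
epilogue: pop r2=0xa0, sp=0xbc
r2 is callee-saved -> restored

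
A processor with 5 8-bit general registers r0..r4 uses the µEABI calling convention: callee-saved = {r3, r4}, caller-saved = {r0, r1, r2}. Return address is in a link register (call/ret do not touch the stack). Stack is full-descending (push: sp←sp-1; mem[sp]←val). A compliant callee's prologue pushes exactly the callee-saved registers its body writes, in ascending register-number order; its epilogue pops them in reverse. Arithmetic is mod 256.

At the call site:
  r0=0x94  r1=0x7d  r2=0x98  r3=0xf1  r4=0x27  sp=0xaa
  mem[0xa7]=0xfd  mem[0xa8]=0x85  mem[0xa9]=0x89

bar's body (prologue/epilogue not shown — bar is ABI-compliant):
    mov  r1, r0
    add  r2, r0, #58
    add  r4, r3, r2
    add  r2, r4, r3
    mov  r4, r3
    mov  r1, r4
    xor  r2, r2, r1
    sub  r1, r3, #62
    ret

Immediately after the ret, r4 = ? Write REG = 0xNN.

prologue: push r4 → mem[0xa9]=0x27, sp=0xa9
body[0] mov  r1, r0 → r1=0x94
body[1] add  r2, r0, #58 → r2=0xce
body[2] add  r4, r3, r2 → r4=0xbf
body[3] add  r2, r4, r3 → r2=0xb0
body[4] mov  r4, r3 → r4=0xf1
body[5] mov  r1, r4 → r1=0xf1
body[6] xor  r2, r2, r1 → r2=0x41
body[7] sub  r1, r3, #62 → r1=0xb3
epilogue: pop r4=0x27, sp=0xaa
r4 is callee-saved → restored

REG = 0x27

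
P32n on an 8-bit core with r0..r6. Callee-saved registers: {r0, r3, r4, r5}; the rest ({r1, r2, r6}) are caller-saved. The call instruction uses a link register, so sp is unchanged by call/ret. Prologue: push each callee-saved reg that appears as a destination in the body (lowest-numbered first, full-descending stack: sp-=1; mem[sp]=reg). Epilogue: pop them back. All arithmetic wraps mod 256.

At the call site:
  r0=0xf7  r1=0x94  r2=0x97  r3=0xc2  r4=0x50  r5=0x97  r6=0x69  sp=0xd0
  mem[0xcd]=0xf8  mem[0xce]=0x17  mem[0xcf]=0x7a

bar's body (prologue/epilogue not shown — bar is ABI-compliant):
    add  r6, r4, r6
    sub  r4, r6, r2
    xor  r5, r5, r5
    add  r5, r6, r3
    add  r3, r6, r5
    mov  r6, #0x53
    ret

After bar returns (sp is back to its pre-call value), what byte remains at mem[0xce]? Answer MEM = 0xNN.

MEM = 0x50

prologue: push r3 -> mem[0xcf]=0xc2, sp=0xcf
prologue: push r4 -> mem[0xce]=0x50, sp=0xce
prologue: push r5 -> mem[0xcd]=0x97, sp=0xcd
body[0] add  r6, r4, r6 -> r6=0xb9
body[1] sub  r4, r6, r2 -> r4=0x22
body[2] xor  r5, r5, r5 -> r5=0x00
body[3] add  r5, r6, r3 -> r5=0x7b
body[4] add  r3, r6, r5 -> r3=0x34
body[5] mov  r6, #0x53 -> r6=0x53
epilogue: pop r5=0x97, sp=0xce
epilogue: pop r4=0x50, sp=0xcf
epilogue: pop r3=0xc2, sp=0xd0
prologue pushed ['r3', 'r4', 'r5'] at ['0xcf', '0xce', '0xcd']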